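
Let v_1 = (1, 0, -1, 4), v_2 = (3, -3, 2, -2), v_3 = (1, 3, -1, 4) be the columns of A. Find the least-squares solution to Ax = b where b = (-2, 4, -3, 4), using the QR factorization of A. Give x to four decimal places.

x = (0.1842, -0.9377, 0.3956)

v_1 = (1, 0, -1, 4); ‖v_1‖ = 4.2426, so q_1 = (0.2357, 0.0000, -0.2357, 0.9428).
q_1·v_2 = 0.2357·3 + 0.0000·(-3) + (-0.2357)·2 + 0.9428·(-2) = -1.6499.
u_2 = v_2 + 1.6499·q_1 = (3.3889, -3.0000, 1.6111, -0.4444).
‖u_2‖ = 4.8247, so q_2 = (0.7024, -0.6218, 0.3339, -0.0921).
q_1·v_3 = 0.2357·1 + 0.0000·3 + (-0.2357)·(-1) + 0.9428·4 = 4.2426; q_2·v_3 = 0.7024·1 + (-0.6218)·3 + 0.3339·(-1) + (-0.0921)·4 = -1.8654.
u_3 = v_3 − 4.2426·q_1 + 1.8654·q_2 = (1.3103, 1.8401, 0.6229, -0.1718).
‖u_3‖ = 2.3495, so q_3 = (0.5577, 0.7832, 0.2651, -0.0731).
Qᵀb = (4.0069, -5.2623, 0.9295).
Back-substitute: x_3 = 0.9295/2.3495 = 0.3956.
x_2 = (-5.2623 + 1.8654·0.3956)/4.8247 = -0.9377.
x_1 = (4.0069 + 1.6499·(-0.9377) − 4.2426·0.3956)/4.2426 = 0.1842.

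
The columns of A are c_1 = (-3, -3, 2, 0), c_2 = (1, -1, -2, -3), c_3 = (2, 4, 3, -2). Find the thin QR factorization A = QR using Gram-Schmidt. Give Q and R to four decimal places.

c_1 = (-3, -3, 2, 0); ‖c_1‖ = 4.6904, so q_1 = (-0.6396, -0.6396, 0.4264, 0.0000).
q_1·c_2 = (-0.6396)·1 + (-0.6396)·(-1) + 0.4264·(-2) + 0.0000·(-3) = -0.8528.
u_2 = c_2 + 0.8528·q_1 = (0.4545, -1.5455, -1.6364, -3.0000).
‖u_2‖ = 3.7779, so q_2 = (0.1203, -0.4091, -0.4331, -0.7941).
q_1·c_3 = (-0.6396)·2 + (-0.6396)·4 + 0.4264·3 + 0.0000·(-2) = -2.5584; q_2·c_3 = 0.1203·2 + (-0.4091)·4 + (-0.4331)·3 + (-0.7941)·(-2) = -1.1069.
u_3 = c_3 + 2.5584·q_1 + 1.1069·q_2 = (0.4968, 1.9108, 3.6115, -2.8790).
‖u_3‖ = 5.0229, so q_3 = (0.0989, 0.3804, 0.7190, -0.5732).

Q = [[-0.6396, 0.1203, 0.0989], [-0.6396, -0.4091, 0.3804], [0.4264, -0.4331, 0.7190], [0.0000, -0.7941, -0.5732]], R = [[4.6904, -0.8528, -2.5584], [0.0000, 3.7779, -1.1069], [0.0000, 0.0000, 5.0229]]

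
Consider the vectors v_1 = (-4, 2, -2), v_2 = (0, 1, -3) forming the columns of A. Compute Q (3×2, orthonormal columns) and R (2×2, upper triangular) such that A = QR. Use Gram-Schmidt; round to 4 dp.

Q = [[-0.8165, 0.4924], [0.4082, 0.1231], [-0.4082, -0.8616]], R = [[4.8990, 1.6330], [0.0000, 2.7080]]

v_1 = (-4, 2, -2); ‖v_1‖ = 4.8990, so e_1 = (-0.8165, 0.4082, -0.4082).
e_1·v_2 = (-0.8165)·0 + 0.4082·1 + (-0.4082)·(-3) = 1.6330.
u_2 = v_2 − 1.6330·e_1 = (1.3333, 0.3333, -2.3333).
‖u_2‖ = 2.7080, so e_2 = (0.4924, 0.1231, -0.8616).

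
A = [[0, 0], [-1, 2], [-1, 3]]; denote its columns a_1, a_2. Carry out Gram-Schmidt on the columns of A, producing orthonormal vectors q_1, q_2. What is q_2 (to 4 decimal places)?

q_2 = (0.0000, -0.7071, 0.7071)

a_1 = (0, -1, -1); ‖a_1‖ = 1.4142, so q_1 = (0.0000, -0.7071, -0.7071).
q_1·a_2 = 0.0000·0 + (-0.7071)·2 + (-0.7071)·3 = -3.5355.
u_2 = a_2 + 3.5355·q_1 = (0.0000, -0.5000, 0.5000).
‖u_2‖ = 0.7071, so q_2 = (0.0000, -0.7071, 0.7071).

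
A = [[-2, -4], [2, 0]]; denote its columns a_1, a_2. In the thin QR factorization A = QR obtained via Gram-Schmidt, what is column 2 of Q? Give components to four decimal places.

a_1 = (-2, 2); ‖a_1‖ = 2.8284, so e_1 = (-0.7071, 0.7071).
e_1·a_2 = (-0.7071)·(-4) + 0.7071·0 = 2.8284.
u_2 = a_2 − 2.8284·e_1 = (-2.0000, -2.0000).
‖u_2‖ = 2.8284, so e_2 = (-0.7071, -0.7071).

e_2 = (-0.7071, -0.7071)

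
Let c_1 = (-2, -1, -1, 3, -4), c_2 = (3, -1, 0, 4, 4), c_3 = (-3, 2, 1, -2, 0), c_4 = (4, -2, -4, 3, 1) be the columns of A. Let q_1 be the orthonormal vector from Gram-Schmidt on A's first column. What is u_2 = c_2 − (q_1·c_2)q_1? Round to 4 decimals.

c_1 = (-2, -1, -1, 3, -4); ‖c_1‖ = 5.5678, so q_1 = (-0.3592, -0.1796, -0.1796, 0.5388, -0.7184).
q_1·c_2 = (-0.3592)·3 + (-0.1796)·(-1) + (-0.1796)·0 + 0.5388·4 + (-0.7184)·4 = -1.6164.
u_2 = c_2 + 1.6164·q_1 = (2.4194, -1.2903, -0.2903, 4.8710, 2.8387).

u_2 = (2.4194, -1.2903, -0.2903, 4.8710, 2.8387)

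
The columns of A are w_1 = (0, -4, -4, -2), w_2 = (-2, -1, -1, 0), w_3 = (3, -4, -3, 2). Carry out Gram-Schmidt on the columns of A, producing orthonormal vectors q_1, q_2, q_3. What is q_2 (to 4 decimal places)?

q_1 = w_1/‖w_1‖ = (0, -4, -4, -2)/6.0000 = (0.0000, -0.6667, -0.6667, -0.3333).
r_{12} = q_1·w_2 = 1.3333.
u_2 = w_2 − 1.3333·q_1 = (-2.0000, -0.1111, -0.1111, 0.4444).
‖u_2‖ = 2.0548, so q_2 = (-0.9733, -0.0541, -0.0541, 0.2163).

q_2 = (-0.9733, -0.0541, -0.0541, 0.2163)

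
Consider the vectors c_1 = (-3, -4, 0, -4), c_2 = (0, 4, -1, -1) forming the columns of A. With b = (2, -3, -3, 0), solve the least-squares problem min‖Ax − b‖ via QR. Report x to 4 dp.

c_1 = (-3, -4, 0, -4); ‖c_1‖ = 6.4031, so e_1 = (-0.4685, -0.6247, 0.0000, -0.6247).
e_1·c_2 = (-0.4685)·0 + (-0.6247)·4 + 0.0000·(-1) + (-0.6247)·(-1) = -1.8741.
u_2 = c_2 + 1.8741·e_1 = (-0.8780, 2.8293, -1.0000, -2.1707).
‖u_2‖ = 3.8063, so e_2 = (-0.2307, 0.7433, -0.2627, -0.5703).
Qᵀb = (0.9370, -1.9031).
Back-substitute: x_2 = -1.9031/3.8063 = -0.5000.
x_1 = (0.9370 + 1.8741·(-0.5000))/6.4031 = 0.0000.

x = (0.0000, -0.5000)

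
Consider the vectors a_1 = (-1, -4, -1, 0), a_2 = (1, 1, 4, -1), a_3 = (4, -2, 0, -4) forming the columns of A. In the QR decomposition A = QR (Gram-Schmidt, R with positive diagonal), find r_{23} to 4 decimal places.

r_{23} = 2.1009

a_1 = (-1, -4, -1, 0); ‖a_1‖ = 4.2426, so q_1 = (-0.2357, -0.9428, -0.2357, 0.0000).
q_1·a_2 = (-0.2357)·1 + (-0.9428)·1 + (-0.2357)·4 + 0.0000·(-1) = -2.1213.
u_2 = a_2 + 2.1213·q_1 = (0.5000, -1.0000, 3.5000, -1.0000).
‖u_2‖ = 3.8079, so q_2 = (0.1313, -0.2626, 0.9191, -0.2626).
r_{23} = q_2·a_3 = 2.1009.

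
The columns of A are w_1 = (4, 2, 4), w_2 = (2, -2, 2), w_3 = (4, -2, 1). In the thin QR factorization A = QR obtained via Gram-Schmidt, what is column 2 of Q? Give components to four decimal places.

w_1 = (4, 2, 4); ‖w_1‖ = 6.0000, so q_1 = (0.6667, 0.3333, 0.6667).
q_1·w_2 = 0.6667·2 + 0.3333·(-2) + 0.6667·2 = 2.0000.
u_2 = w_2 − 2.0000·q_1 = (0.6667, -2.6667, 0.6667).
‖u_2‖ = 2.8284, so q_2 = (0.2357, -0.9428, 0.2357).

q_2 = (0.2357, -0.9428, 0.2357)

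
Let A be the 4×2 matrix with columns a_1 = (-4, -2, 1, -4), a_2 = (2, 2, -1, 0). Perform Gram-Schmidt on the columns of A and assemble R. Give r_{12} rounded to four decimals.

q_1 = a_1/‖a_1‖ = (-4, -2, 1, -4)/6.0828 = (-0.6576, -0.3288, 0.1644, -0.6576).
r_{12} = q_1·a_2 = -2.1372.

r_{12} = -2.1372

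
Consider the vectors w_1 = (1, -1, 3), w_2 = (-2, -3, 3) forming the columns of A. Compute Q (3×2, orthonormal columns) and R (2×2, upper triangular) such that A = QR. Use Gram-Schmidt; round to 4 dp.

w_1 = (1, -1, 3); ‖w_1‖ = 3.3166, so q_1 = (0.3015, -0.3015, 0.9045).
q_1·w_2 = 0.3015·(-2) + (-0.3015)·(-3) + 0.9045·3 = 3.0151.
u_2 = w_2 − 3.0151·q_1 = (-2.9091, -2.0909, 0.2727).
‖u_2‖ = 3.5929, so q_2 = (-0.8097, -0.5820, 0.0759).

Q = [[0.3015, -0.8097], [-0.3015, -0.5820], [0.9045, 0.0759]], R = [[3.3166, 3.0151], [0.0000, 3.5929]]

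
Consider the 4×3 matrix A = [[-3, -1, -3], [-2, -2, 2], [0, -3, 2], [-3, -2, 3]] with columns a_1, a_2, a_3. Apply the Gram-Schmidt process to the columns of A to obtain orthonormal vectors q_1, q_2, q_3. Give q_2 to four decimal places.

a_1 = (-3, -2, 0, -3); ‖a_1‖ = 4.6904, so q_1 = (-0.6396, -0.4264, 0.0000, -0.6396).
q_1·a_2 = (-0.6396)·(-1) + (-0.4264)·(-2) + 0.0000·(-3) + (-0.6396)·(-2) = 2.7716.
u_2 = a_2 − 2.7716·q_1 = (0.7727, -0.8182, -3.0000, -0.2273).
‖u_2‖ = 3.2122, so q_2 = (0.2406, -0.2547, -0.9339, -0.0708).

q_2 = (0.2406, -0.2547, -0.9339, -0.0708)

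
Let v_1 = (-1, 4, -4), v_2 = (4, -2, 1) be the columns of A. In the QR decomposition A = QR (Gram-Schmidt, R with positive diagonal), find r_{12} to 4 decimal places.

r_{12} = -2.7852

v_1 = (-1, 4, -4); ‖v_1‖ = 5.7446, so q_1 = (-0.1741, 0.6963, -0.6963).
r_{12} = q_1·v_2 = -2.7852.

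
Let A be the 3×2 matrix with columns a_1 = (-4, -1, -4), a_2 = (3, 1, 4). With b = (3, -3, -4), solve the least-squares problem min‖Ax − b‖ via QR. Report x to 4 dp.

a_1 = (-4, -1, -4); ‖a_1‖ = 5.7446, so q_1 = (-0.6963, -0.1741, -0.6963).
q_1·a_2 = (-0.6963)·3 + (-0.1741)·1 + (-0.6963)·4 = -5.0483.
u_2 = a_2 + 5.0483·q_1 = (-0.5152, 0.1212, 0.4848).
‖u_2‖ = 0.7177, so q_2 = (-0.7177, 0.1689, 0.6755).
Qᵀb = (1.2185, -5.3619).
Back-substitute: x_2 = -5.3619/0.7177 = -7.4706.
x_1 = (1.2185 + 5.0483·(-7.4706))/5.7446 = -6.3529.

x = (-6.3529, -7.4706)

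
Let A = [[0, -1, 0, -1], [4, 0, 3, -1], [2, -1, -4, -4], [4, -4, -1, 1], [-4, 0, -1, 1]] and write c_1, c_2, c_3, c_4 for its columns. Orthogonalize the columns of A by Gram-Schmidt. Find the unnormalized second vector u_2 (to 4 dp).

e_1 = c_1/‖c_1‖ = (0, 4, 2, 4, -4)/7.2111 = (0.0000, 0.5547, 0.2774, 0.5547, -0.5547).
r_{12} = e_1·c_2 = -2.4962.
u_2 = c_2 + 2.4962·e_1 = (-1.0000, 1.3846, -0.3077, -2.6154, -1.3846).

u_2 = (-1.0000, 1.3846, -0.3077, -2.6154, -1.3846)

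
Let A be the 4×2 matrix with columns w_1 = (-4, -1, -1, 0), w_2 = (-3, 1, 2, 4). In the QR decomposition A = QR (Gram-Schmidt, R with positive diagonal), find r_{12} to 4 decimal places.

r_{12} = 2.1213

e_1 = w_1/‖w_1‖ = (-4, -1, -1, 0)/4.2426 = (-0.9428, -0.2357, -0.2357, 0.0000).
r_{12} = e_1·w_2 = 2.1213.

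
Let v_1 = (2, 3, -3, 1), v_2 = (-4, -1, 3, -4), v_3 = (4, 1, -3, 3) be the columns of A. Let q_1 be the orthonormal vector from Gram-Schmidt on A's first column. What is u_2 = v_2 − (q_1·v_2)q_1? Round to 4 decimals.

q_1 = v_1/‖v_1‖ = (2, 3, -3, 1)/4.7958 = (0.4170, 0.6255, -0.6255, 0.2085).
r_{12} = q_1·v_2 = -5.0043.
u_2 = v_2 + 5.0043·q_1 = (-1.9130, 2.1304, -0.1304, -2.9565).

u_2 = (-1.9130, 2.1304, -0.1304, -2.9565)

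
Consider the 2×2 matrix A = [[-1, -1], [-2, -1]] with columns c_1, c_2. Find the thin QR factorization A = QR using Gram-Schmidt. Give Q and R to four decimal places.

c_1 = (-1, -2); ‖c_1‖ = 2.2361, so q_1 = (-0.4472, -0.8944).
q_1·c_2 = (-0.4472)·(-1) + (-0.8944)·(-1) = 1.3416.
u_2 = c_2 − 1.3416·q_1 = (-0.4000, 0.2000).
‖u_2‖ = 0.4472, so q_2 = (-0.8944, 0.4472).

Q = [[-0.4472, -0.8944], [-0.8944, 0.4472]], R = [[2.2361, 1.3416], [0.0000, 0.4472]]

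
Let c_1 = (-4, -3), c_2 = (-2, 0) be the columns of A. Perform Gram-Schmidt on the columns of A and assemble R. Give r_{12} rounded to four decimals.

r_{12} = 1.6000

c_1 = (-4, -3); ‖c_1‖ = 5.0000, so q_1 = (-0.8000, -0.6000).
r_{12} = q_1·c_2 = 1.6000.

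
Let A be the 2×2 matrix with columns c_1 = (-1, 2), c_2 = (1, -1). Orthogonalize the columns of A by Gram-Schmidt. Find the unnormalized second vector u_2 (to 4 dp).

u_2 = (0.4000, 0.2000)

q_1 = c_1/‖c_1‖ = (-1, 2)/2.2361 = (-0.4472, 0.8944).
r_{12} = q_1·c_2 = -1.3416.
u_2 = c_2 + 1.3416·q_1 = (0.4000, 0.2000).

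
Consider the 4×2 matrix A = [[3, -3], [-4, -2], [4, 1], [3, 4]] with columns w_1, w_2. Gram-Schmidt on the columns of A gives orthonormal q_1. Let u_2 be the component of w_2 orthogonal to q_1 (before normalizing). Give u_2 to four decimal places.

w_1 = (3, -4, 4, 3); ‖w_1‖ = 7.0711, so q_1 = (0.4243, -0.5657, 0.5657, 0.4243).
q_1·w_2 = 0.4243·(-3) + (-0.5657)·(-2) + 0.5657·1 + 0.4243·4 = 2.1213.
u_2 = w_2 − 2.1213·q_1 = (-3.9000, -0.8000, -0.2000, 3.1000).

u_2 = (-3.9000, -0.8000, -0.2000, 3.1000)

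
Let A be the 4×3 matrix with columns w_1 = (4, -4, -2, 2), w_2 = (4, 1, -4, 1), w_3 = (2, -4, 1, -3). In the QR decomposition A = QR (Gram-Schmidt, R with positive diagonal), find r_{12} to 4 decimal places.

e_1 = w_1/‖w_1‖ = (4, -4, -2, 2)/6.3246 = (0.6325, -0.6325, -0.3162, 0.3162).
r_{12} = e_1·w_2 = 3.4785.

r_{12} = 3.4785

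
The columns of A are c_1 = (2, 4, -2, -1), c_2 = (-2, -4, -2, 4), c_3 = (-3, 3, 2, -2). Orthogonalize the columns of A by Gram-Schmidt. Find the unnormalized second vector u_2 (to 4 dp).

u_2 = (-0.4000, -0.8000, -3.6000, 3.2000)

c_1 = (2, 4, -2, -1); ‖c_1‖ = 5.0000, so q_1 = (0.4000, 0.8000, -0.4000, -0.2000).
q_1·c_2 = 0.4000·(-2) + 0.8000·(-4) + (-0.4000)·(-2) + (-0.2000)·4 = -4.0000.
u_2 = c_2 + 4.0000·q_1 = (-0.4000, -0.8000, -3.6000, 3.2000).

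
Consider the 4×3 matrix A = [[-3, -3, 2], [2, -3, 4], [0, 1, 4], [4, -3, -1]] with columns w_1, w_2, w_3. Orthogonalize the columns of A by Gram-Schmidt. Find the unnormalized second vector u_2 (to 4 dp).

w_1 = (-3, 2, 0, 4); ‖w_1‖ = 5.3852, so q_1 = (-0.5571, 0.3714, 0.0000, 0.7428).
q_1·w_2 = (-0.5571)·(-3) + 0.3714·(-3) + 0.0000·1 + 0.7428·(-3) = -1.6713.
u_2 = w_2 + 1.6713·q_1 = (-3.9310, -2.3793, 1.0000, -1.7586).

u_2 = (-3.9310, -2.3793, 1.0000, -1.7586)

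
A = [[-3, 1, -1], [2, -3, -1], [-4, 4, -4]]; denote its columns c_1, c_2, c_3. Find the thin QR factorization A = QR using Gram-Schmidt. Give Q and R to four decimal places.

Q = [[-0.5571, -0.7521, 0.3522], [0.3714, -0.6049, -0.7044], [-0.7428, 0.2616, -0.6163]], R = [[5.3852, -4.6424, 3.1568], [0.0000, 2.1091, 0.3106], [0.0000, 0.0000, 2.8174]]

c_1 = (-3, 2, -4); ‖c_1‖ = 5.3852, so q_1 = (-0.5571, 0.3714, -0.7428).
q_1·c_2 = (-0.5571)·1 + 0.3714·(-3) + (-0.7428)·4 = -4.6424.
u_2 = c_2 + 4.6424·q_1 = (-1.5862, -1.2759, 0.5517).
‖u_2‖ = 2.1091, so q_2 = (-0.7521, -0.6049, 0.2616).
q_1·c_3 = (-0.5571)·(-1) + 0.3714·(-1) + (-0.7428)·(-4) = 3.1568; q_2·c_3 = (-0.7521)·(-1) + (-0.6049)·(-1) + 0.2616·(-4) = 0.3106.
u_3 = c_3 − 3.1568·q_1 − 0.3106·q_2 = (0.9922, -1.9845, -1.7364).
‖u_3‖ = 2.8174, so q_3 = (0.3522, -0.7044, -0.6163).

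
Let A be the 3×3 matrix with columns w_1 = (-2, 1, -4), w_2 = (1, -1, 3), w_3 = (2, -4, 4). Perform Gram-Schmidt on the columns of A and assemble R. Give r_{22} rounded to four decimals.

r_{22} = 0.5345

q_1 = w_1/‖w_1‖ = (-2, 1, -4)/4.5826 = (-0.4364, 0.2182, -0.8729).
r_{12} = q_1·w_2 = -3.2733.
u_2 = w_2 + 3.2733·q_1 = (-0.4286, -0.2857, 0.1429).
r_{22} = ‖u_2‖ = 0.5345.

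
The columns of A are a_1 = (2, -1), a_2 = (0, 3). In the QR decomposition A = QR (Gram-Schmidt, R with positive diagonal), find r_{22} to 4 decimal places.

e_1 = a_1/‖a_1‖ = (2, -1)/2.2361 = (0.8944, -0.4472).
r_{12} = e_1·a_2 = -1.3416.
u_2 = a_2 + 1.3416·e_1 = (1.2000, 2.4000).
r_{22} = ‖u_2‖ = 2.6833.

r_{22} = 2.6833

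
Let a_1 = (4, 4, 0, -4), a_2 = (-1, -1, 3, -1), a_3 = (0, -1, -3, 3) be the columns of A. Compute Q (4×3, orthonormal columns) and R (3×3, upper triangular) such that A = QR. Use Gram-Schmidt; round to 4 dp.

e_1 = a_1/‖a_1‖ = (4, 4, 0, -4)/6.9282 = (0.5774, 0.5774, 0.0000, -0.5774).
r_{12} = e_1·a_2 = -0.5774.
u_2 = a_2 + 0.5774·e_1 = (-0.6667, -0.6667, 3.0000, -1.3333).
‖u_2‖ = 3.4157, so e_2 = (-0.1952, -0.1952, 0.8783, -0.3904).
r_{13} = e_1·a_3 = -2.3094; r_{23} = e_2·a_3 = -3.6108.
u_3 = a_3 + 2.3094·e_1 + 3.6108·e_2 = (0.6286, -0.3714, 0.1714, 0.2571).
‖u_3‖ = 0.7928, so e_3 = (0.7928, -0.4685, 0.2162, 0.3243).

Q = [[0.5774, -0.1952, 0.7928], [0.5774, -0.1952, -0.4685], [0.0000, 0.8783, 0.2162], [-0.5774, -0.3904, 0.3243]], R = [[6.9282, -0.5774, -2.3094], [0.0000, 3.4157, -3.6108], [0.0000, 0.0000, 0.7928]]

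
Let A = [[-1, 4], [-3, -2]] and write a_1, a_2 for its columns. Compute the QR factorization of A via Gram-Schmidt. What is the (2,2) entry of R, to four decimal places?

r_{22} = 4.4272

a_1 = (-1, -3); ‖a_1‖ = 3.1623, so q_1 = (-0.3162, -0.9487).
q_1·a_2 = (-0.3162)·4 + (-0.9487)·(-2) = 0.6325.
u_2 = a_2 − 0.6325·q_1 = (4.2000, -1.4000).
r_{22} = ‖u_2‖ = 4.4272.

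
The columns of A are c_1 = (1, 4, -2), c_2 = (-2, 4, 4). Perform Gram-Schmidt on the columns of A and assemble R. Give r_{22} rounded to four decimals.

q_1 = c_1/‖c_1‖ = (1, 4, -2)/4.5826 = (0.2182, 0.8729, -0.4364).
r_{12} = q_1·c_2 = 1.3093.
u_2 = c_2 − 1.3093·q_1 = (-2.2857, 2.8571, 4.5714).
r_{22} = ‖u_2‖ = 5.8554.

r_{22} = 5.8554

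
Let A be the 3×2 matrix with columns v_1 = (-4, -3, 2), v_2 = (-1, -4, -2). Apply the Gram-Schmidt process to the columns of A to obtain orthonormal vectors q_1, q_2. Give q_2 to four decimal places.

q_2 = (0.1636, -0.6889, -0.7061)

v_1 = (-4, -3, 2); ‖v_1‖ = 5.3852, so q_1 = (-0.7428, -0.5571, 0.3714).
q_1·v_2 = (-0.7428)·(-1) + (-0.5571)·(-4) + 0.3714·(-2) = 2.2283.
u_2 = v_2 − 2.2283·q_1 = (0.6552, -2.7586, -2.8276).
‖u_2‖ = 4.0043, so q_2 = (0.1636, -0.6889, -0.7061).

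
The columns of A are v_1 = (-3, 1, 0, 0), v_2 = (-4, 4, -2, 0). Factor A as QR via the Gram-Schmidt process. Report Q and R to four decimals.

q_1 = v_1/‖v_1‖ = (-3, 1, 0, 0)/3.1623 = (-0.9487, 0.3162, 0.0000, 0.0000).
r_{12} = q_1·v_2 = 5.0596.
u_2 = v_2 − 5.0596·q_1 = (0.8000, 2.4000, -2.0000, 0.0000).
‖u_2‖ = 3.2249, so q_2 = (0.2481, 0.7442, -0.6202, 0.0000).

Q = [[-0.9487, 0.2481], [0.3162, 0.7442], [0.0000, -0.6202], [0.0000, 0.0000]], R = [[3.1623, 5.0596], [0.0000, 3.2249]]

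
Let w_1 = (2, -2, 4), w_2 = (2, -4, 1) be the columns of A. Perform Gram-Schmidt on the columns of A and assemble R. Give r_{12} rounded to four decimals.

r_{12} = 3.2660

w_1 = (2, -2, 4); ‖w_1‖ = 4.8990, so q_1 = (0.4082, -0.4082, 0.8165).
r_{12} = q_1·w_2 = 3.2660.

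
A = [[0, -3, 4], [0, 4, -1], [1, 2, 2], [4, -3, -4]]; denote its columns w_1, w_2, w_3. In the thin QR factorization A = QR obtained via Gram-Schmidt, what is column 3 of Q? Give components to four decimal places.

q_3 = (0.6685, 0.0053, 0.7215, -0.1804)

q_1 = w_1/‖w_1‖ = (0, 0, 1, 4)/4.1231 = (0.0000, 0.0000, 0.2425, 0.9701).
r_{12} = q_1·w_2 = -2.4254.
u_2 = w_2 + 2.4254·q_1 = (-3.0000, 4.0000, 2.5882, -0.6471).
‖u_2‖ = 5.6672, so q_2 = (-0.5294, 0.7058, 0.4567, -0.1142).
r_{13} = q_1·w_3 = -3.3955; r_{23} = q_2·w_3 = -1.4531.
u_3 = w_3 + 3.3955·q_1 + 1.4531·q_2 = (3.2308, 0.0256, 3.4872, -0.8718).
‖u_3‖ = 4.8331, so q_3 = (0.6685, 0.0053, 0.7215, -0.1804).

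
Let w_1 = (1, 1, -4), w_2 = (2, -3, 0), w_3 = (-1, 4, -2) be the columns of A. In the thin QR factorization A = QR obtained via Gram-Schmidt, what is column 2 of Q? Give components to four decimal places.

q_2 = (0.5713, -0.8184, -0.0618)

w_1 = (1, 1, -4); ‖w_1‖ = 4.2426, so q_1 = (0.2357, 0.2357, -0.9428).
q_1·w_2 = 0.2357·2 + 0.2357·(-3) + (-0.9428)·0 = -0.2357.
u_2 = w_2 + 0.2357·q_1 = (2.0556, -2.9444, -0.2222).
‖u_2‖ = 3.5978, so q_2 = (0.5713, -0.8184, -0.0618).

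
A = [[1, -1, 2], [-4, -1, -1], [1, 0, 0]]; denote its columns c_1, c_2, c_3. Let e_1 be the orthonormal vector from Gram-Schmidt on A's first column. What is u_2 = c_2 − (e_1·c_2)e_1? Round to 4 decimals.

c_1 = (1, -4, 1); ‖c_1‖ = 4.2426, so e_1 = (0.2357, -0.9428, 0.2357).
e_1·c_2 = 0.2357·(-1) + (-0.9428)·(-1) + 0.2357·0 = 0.7071.
u_2 = c_2 − 0.7071·e_1 = (-1.1667, -0.3333, -0.1667).

u_2 = (-1.1667, -0.3333, -0.1667)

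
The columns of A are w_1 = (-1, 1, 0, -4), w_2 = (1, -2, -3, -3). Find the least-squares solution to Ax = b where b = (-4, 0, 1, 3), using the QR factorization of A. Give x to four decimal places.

q_1 = w_1/‖w_1‖ = (-1, 1, 0, -4)/4.2426 = (-0.2357, 0.2357, 0.0000, -0.9428).
r_{12} = q_1·w_2 = 2.1213.
u_2 = w_2 − 2.1213·q_1 = (1.5000, -2.5000, -3.0000, -1.0000).
‖u_2‖ = 4.3012, so q_2 = (0.3487, -0.5812, -0.6975, -0.2325).
Qᵀb = (-1.8856, -2.7899).
Back-substitute: x_2 = -2.7899/4.3012 = -0.6486.
x_1 = (-1.8856 − 2.1213·(-0.6486))/4.2426 = -0.1201.

x = (-0.1201, -0.6486)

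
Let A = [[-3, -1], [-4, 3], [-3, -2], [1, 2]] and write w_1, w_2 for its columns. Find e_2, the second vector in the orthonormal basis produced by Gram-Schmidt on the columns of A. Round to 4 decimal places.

e_1 = w_1/‖w_1‖ = (-3, -4, -3, 1)/5.9161 = (-0.5071, -0.6761, -0.5071, 0.1690).
r_{12} = e_1·w_2 = -0.1690.
u_2 = w_2 + 0.1690·e_1 = (-1.0857, 2.8857, -2.0857, 2.0286).
‖u_2‖ = 4.2393, so e_2 = (-0.2561, 0.6807, -0.4920, 0.4785).

e_2 = (-0.2561, 0.6807, -0.4920, 0.4785)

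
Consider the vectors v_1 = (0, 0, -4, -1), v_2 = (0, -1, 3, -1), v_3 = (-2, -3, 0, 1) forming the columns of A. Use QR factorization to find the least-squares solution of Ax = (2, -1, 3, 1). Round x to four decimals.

x = (-0.6547, 0.1766, -0.0720)

v_1 = (0, 0, -4, -1); ‖v_1‖ = 4.1231, so e_1 = (0.0000, 0.0000, -0.9701, -0.2425).
e_1·v_2 = 0.0000·0 + 0.0000·(-1) + (-0.9701)·3 + (-0.2425)·(-1) = -2.6679.
u_2 = v_2 + 2.6679·e_1 = (0.0000, -1.0000, 0.4118, -1.6471).
‖u_2‖ = 1.9704, so e_2 = (0.0000, -0.5075, 0.2090, -0.8359).
e_1·v_3 = 0.0000·(-2) + 0.0000·(-3) + (-0.9701)·0 + (-0.2425)·1 = -0.2425; e_2·v_3 = 0.0000·(-2) + (-0.5075)·(-3) + 0.2090·0 + (-0.8359)·1 = 0.6866.
u_3 = v_3 + 0.2425·e_1 − 0.6866·e_2 = (-2.0000, -2.6515, -0.3788, 1.5152).
‖u_3‖ = 3.6701, so e_3 = (-0.5449, -0.7225, -0.1032, 0.4128).
Qᵀb = (-3.1530, 0.2985, -0.2642).
Back-substitute: x_3 = -0.2642/3.6701 = -0.0720.
x_2 = (0.2985 − 0.6866·(-0.0720))/1.9704 = 0.1766.
x_1 = (-3.1530 + 2.6679·0.1766 + 0.2425·(-0.0720))/4.1231 = -0.6547.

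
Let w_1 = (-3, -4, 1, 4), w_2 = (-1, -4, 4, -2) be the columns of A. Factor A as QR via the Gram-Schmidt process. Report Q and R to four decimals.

e_1 = w_1/‖w_1‖ = (-3, -4, 1, 4)/6.4807 = (-0.4629, -0.6172, 0.1543, 0.6172).
r_{12} = e_1·w_2 = 2.3146.
u_2 = w_2 − 2.3146·e_1 = (0.0714, -2.5714, 3.6429, -3.4286).
‖u_2‖ = 5.6252, so e_2 = (0.0127, -0.4571, 0.6476, -0.6095).

Q = [[-0.4629, 0.0127], [-0.6172, -0.4571], [0.1543, 0.6476], [0.6172, -0.6095]], R = [[6.4807, 2.3146], [0.0000, 5.6252]]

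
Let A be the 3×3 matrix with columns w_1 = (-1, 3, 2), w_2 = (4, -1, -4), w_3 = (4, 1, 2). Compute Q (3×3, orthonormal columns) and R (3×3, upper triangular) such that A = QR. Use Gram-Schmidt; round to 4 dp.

w_1 = (-1, 3, 2); ‖w_1‖ = 3.7417, so e_1 = (-0.2673, 0.8018, 0.5345).
e_1·w_2 = (-0.2673)·4 + 0.8018·(-1) + 0.5345·(-4) = -4.0089.
u_2 = w_2 + 4.0089·e_1 = (2.9286, 2.2143, -1.8571).
‖u_2‖ = 4.1144, so e_2 = (0.7118, 0.5382, -0.4514).
e_1·w_3 = (-0.2673)·4 + 0.8018·1 + 0.5345·2 = 0.8018; e_2·w_3 = 0.7118·4 + 0.5382·1 + (-0.4514)·2 = 2.4825.
u_3 = w_3 − 0.8018·e_1 − 2.4825·e_2 = (2.4473, -0.9789, 2.6920).
‖u_3‖ = 3.7675, so e_3 = (0.6496, -0.2598, 0.7145).

Q = [[-0.2673, 0.7118, 0.6496], [0.8018, 0.5382, -0.2598], [0.5345, -0.4514, 0.7145]], R = [[3.7417, -4.0089, 0.8018], [0.0000, 4.1144, 2.4825], [0.0000, 0.0000, 3.7675]]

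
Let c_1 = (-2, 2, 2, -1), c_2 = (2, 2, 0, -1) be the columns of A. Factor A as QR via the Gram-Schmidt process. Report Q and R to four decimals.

e_1 = c_1/‖c_1‖ = (-2, 2, 2, -1)/3.6056 = (-0.5547, 0.5547, 0.5547, -0.2774).
r_{12} = e_1·c_2 = 0.2774.
u_2 = c_2 − 0.2774·e_1 = (2.1538, 1.8462, -0.1538, -0.9231).
‖u_2‖ = 2.9872, so e_2 = (0.7210, 0.6180, -0.0515, -0.3090).

Q = [[-0.5547, 0.7210], [0.5547, 0.6180], [0.5547, -0.0515], [-0.2774, -0.3090]], R = [[3.6056, 0.2774], [0.0000, 2.9872]]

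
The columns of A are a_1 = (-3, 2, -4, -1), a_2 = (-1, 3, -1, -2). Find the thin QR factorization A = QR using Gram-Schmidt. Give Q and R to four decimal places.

Q = [[-0.5477, 0.1826], [0.3651, 0.7303], [-0.7303, 0.3651], [-0.1826, -0.5477]], R = [[5.4772, 2.7386], [0.0000, 2.7386]]

a_1 = (-3, 2, -4, -1); ‖a_1‖ = 5.4772, so q_1 = (-0.5477, 0.3651, -0.7303, -0.1826).
q_1·a_2 = (-0.5477)·(-1) + 0.3651·3 + (-0.7303)·(-1) + (-0.1826)·(-2) = 2.7386.
u_2 = a_2 − 2.7386·q_1 = (0.5000, 2.0000, 1.0000, -1.5000).
‖u_2‖ = 2.7386, so q_2 = (0.1826, 0.7303, 0.3651, -0.5477).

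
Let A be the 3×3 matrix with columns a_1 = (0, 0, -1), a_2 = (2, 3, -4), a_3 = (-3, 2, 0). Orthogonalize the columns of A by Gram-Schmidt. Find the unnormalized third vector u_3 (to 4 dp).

a_1 = (0, 0, -1); ‖a_1‖ = 1.0000, so e_1 = (0.0000, 0.0000, -1.0000).
e_1·a_2 = 0.0000·2 + 0.0000·3 + (-1.0000)·(-4) = 4.0000.
u_2 = a_2 − 4.0000·e_1 = (2.0000, 3.0000, 0.0000).
‖u_2‖ = 3.6056, so e_2 = (0.5547, 0.8321, 0.0000).
e_1·a_3 = 0.0000·(-3) + 0.0000·2 + (-1.0000)·0 = 0.0000; e_2·a_3 = 0.5547·(-3) + 0.8321·2 + 0.0000·0 = 0.0000.
u_3 = a_3 + 0.0000·e_1 + 0.0000·e_2 = (-3.0000, 2.0000, 0.0000).

u_3 = (-3.0000, 2.0000, 0.0000)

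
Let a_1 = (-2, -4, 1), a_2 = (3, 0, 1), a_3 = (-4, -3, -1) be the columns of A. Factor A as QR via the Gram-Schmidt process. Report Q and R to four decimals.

q_1 = a_1/‖a_1‖ = (-2, -4, 1)/4.5826 = (-0.4364, -0.8729, 0.2182).
r_{12} = q_1·a_2 = -1.0911.
u_2 = a_2 + 1.0911·q_1 = (2.5238, -0.9524, 1.2381).
‖u_2‖ = 2.9681, so q_2 = (0.8503, -0.3209, 0.4171).
r_{13} = q_1·a_3 = 4.1461; r_{23} = q_2·a_3 = -2.8558.
u_3 = a_3 − 4.1461·q_1 + 2.8558·q_2 = (0.2378, -0.2973, -0.7135).
‖u_3‖ = 0.8087, so q_3 = (0.2941, -0.3676, -0.8823).

Q = [[-0.4364, 0.8503, 0.2941], [-0.8729, -0.3209, -0.3676], [0.2182, 0.4171, -0.8823]], R = [[4.5826, -1.0911, 4.1461], [0.0000, 2.9681, -2.8558], [0.0000, 0.0000, 0.8087]]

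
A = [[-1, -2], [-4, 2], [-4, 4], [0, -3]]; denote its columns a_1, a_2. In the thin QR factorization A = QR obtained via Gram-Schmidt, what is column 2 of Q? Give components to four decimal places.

a_1 = (-1, -4, -4, 0); ‖a_1‖ = 5.7446, so q_1 = (-0.1741, -0.6963, -0.6963, 0.0000).
q_1·a_2 = (-0.1741)·(-2) + (-0.6963)·2 + (-0.6963)·4 + 0.0000·(-3) = -3.8297.
u_2 = a_2 + 3.8297·q_1 = (-2.6667, -0.6667, 1.3333, -3.0000).
‖u_2‖ = 4.2817, so q_2 = (-0.6228, -0.1557, 0.3114, -0.7006).

q_2 = (-0.6228, -0.1557, 0.3114, -0.7006)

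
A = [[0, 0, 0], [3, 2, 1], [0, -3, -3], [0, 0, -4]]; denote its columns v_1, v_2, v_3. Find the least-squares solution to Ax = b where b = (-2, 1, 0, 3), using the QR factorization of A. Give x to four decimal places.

x = (0.0833, 0.7500, -0.7500)

q_1 = v_1/‖v_1‖ = (0, 3, 0, 0)/3.0000 = (0.0000, 1.0000, 0.0000, 0.0000).
r_{12} = q_1·v_2 = 2.0000.
u_2 = v_2 − 2.0000·q_1 = (0.0000, 0.0000, -3.0000, 0.0000).
‖u_2‖ = 3.0000, so q_2 = (0.0000, 0.0000, -1.0000, 0.0000).
r_{13} = q_1·v_3 = 1.0000; r_{23} = q_2·v_3 = 3.0000.
u_3 = v_3 − 1.0000·q_1 − 3.0000·q_2 = (0.0000, 0.0000, 0.0000, -4.0000).
‖u_3‖ = 4.0000, so q_3 = (0.0000, 0.0000, 0.0000, -1.0000).
Qᵀb = (1.0000, 0.0000, -3.0000).
Back-substitute: x_3 = -3.0000/4.0000 = -0.7500.
x_2 = (0.0000 − 3.0000·(-0.7500))/3.0000 = 0.7500.
x_1 = (1.0000 − 2.0000·0.7500 − 1.0000·(-0.7500))/3.0000 = 0.0833.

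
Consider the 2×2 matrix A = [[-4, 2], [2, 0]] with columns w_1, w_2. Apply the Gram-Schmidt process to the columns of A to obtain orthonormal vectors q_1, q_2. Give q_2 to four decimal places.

w_1 = (-4, 2); ‖w_1‖ = 4.4721, so q_1 = (-0.8944, 0.4472).
q_1·w_2 = (-0.8944)·2 + 0.4472·0 = -1.7889.
u_2 = w_2 + 1.7889·q_1 = (0.4000, 0.8000).
‖u_2‖ = 0.8944, so q_2 = (0.4472, 0.8944).

q_2 = (0.4472, 0.8944)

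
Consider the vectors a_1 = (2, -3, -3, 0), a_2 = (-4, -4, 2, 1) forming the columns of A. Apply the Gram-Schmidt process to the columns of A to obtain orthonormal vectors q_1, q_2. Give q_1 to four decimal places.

a_1 = (2, -3, -3, 0); ‖a_1‖ = 4.6904, so q_1 = (0.4264, -0.6396, -0.6396, 0.0000).

q_1 = (0.4264, -0.6396, -0.6396, 0.0000)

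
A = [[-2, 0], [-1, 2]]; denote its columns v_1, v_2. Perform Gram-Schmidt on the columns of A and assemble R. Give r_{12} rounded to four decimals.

r_{12} = -0.8944

v_1 = (-2, -1); ‖v_1‖ = 2.2361, so q_1 = (-0.8944, -0.4472).
r_{12} = q_1·v_2 = -0.8944.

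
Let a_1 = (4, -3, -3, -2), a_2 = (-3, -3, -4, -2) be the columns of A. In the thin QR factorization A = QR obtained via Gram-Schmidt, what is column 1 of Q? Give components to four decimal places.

e_1 = (0.6489, -0.4867, -0.4867, -0.3244)

a_1 = (4, -3, -3, -2); ‖a_1‖ = 6.1644, so e_1 = (0.6489, -0.4867, -0.4867, -0.3244).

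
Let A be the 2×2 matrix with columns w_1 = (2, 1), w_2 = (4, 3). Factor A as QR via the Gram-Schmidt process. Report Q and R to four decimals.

w_1 = (2, 1); ‖w_1‖ = 2.2361, so e_1 = (0.8944, 0.4472).
e_1·w_2 = 0.8944·4 + 0.4472·3 = 4.9193.
u_2 = w_2 − 4.9193·e_1 = (-0.4000, 0.8000).
‖u_2‖ = 0.8944, so e_2 = (-0.4472, 0.8944).

Q = [[0.8944, -0.4472], [0.4472, 0.8944]], R = [[2.2361, 4.9193], [0.0000, 0.8944]]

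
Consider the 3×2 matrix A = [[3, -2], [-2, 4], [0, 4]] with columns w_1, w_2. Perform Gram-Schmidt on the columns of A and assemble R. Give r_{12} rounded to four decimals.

w_1 = (3, -2, 0); ‖w_1‖ = 3.6056, so e_1 = (0.8321, -0.5547, 0.0000).
r_{12} = e_1·w_2 = -3.8829.

r_{12} = -3.8829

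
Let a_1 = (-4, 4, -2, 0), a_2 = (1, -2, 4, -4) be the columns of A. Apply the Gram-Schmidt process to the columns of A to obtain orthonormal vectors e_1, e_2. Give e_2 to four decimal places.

a_1 = (-4, 4, -2, 0); ‖a_1‖ = 6.0000, so e_1 = (-0.6667, 0.6667, -0.3333, 0.0000).
e_1·a_2 = (-0.6667)·1 + 0.6667·(-2) + (-0.3333)·4 + 0.0000·(-4) = -3.3333.
u_2 = a_2 + 3.3333·e_1 = (-1.2222, 0.2222, 2.8889, -4.0000).
‖u_2‖ = 5.0881, so e_2 = (-0.2402, 0.0437, 0.5678, -0.7861).

e_2 = (-0.2402, 0.0437, 0.5678, -0.7861)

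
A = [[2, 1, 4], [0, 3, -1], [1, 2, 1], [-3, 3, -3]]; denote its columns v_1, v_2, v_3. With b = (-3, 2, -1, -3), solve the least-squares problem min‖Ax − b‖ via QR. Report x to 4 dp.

e_1 = v_1/‖v_1‖ = (2, 0, 1, -3)/3.7417 = (0.5345, 0.0000, 0.2673, -0.8018).
r_{12} = e_1·v_2 = -1.3363.
u_2 = v_2 + 1.3363·e_1 = (1.7143, 3.0000, 2.3571, 1.9286).
‖u_2‖ = 4.6059, so e_2 = (0.3722, 0.6513, 0.5118, 0.4187).
r_{13} = e_1·v_3 = 4.8107; r_{23} = e_2·v_3 = 0.0930.
u_3 = v_3 − 4.8107·e_1 − 0.0930·e_2 = (1.3939, -1.0606, -0.3333, 0.8182).
‖u_3‖ = 1.9618, so e_3 = (0.7106, -0.5406, -0.1699, 0.4171).
Qᵀb = (0.5345, -1.5818, -4.2942).
Back-substitute: x_3 = -4.2942/1.9618 = -2.1890.
x_2 = (-1.5818 − 0.0930·(-2.1890))/4.6059 = -0.2992.
x_1 = (0.5345 + 1.3363·(-0.2992) − 4.8107·(-2.1890))/3.7417 = 2.8504.

x = (2.8504, -0.2992, -2.1890)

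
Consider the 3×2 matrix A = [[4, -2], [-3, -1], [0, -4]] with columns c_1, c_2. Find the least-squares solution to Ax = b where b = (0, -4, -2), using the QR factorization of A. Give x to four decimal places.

x = (0.6240, 0.7200)

c_1 = (4, -3, 0); ‖c_1‖ = 5.0000, so e_1 = (0.8000, -0.6000, 0.0000).
e_1·c_2 = 0.8000·(-2) + (-0.6000)·(-1) + 0.0000·(-4) = -1.0000.
u_2 = c_2 + 1.0000·e_1 = (-1.2000, -1.6000, -4.0000).
‖u_2‖ = 4.4721, so e_2 = (-0.2683, -0.3578, -0.8944).
Qᵀb = (2.4000, 3.2199).
Back-substitute: x_2 = 3.2199/4.4721 = 0.7200.
x_1 = (2.4000 + 1.0000·0.7200)/5.0000 = 0.6240.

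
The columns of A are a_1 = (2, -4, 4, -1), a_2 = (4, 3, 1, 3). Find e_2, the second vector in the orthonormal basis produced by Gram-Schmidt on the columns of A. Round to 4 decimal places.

e_2 = (0.7060, 0.4539, 0.2246, 0.4951)

e_1 = a_1/‖a_1‖ = (2, -4, 4, -1)/6.0828 = (0.3288, -0.6576, 0.6576, -0.1644).
r_{12} = e_1·a_2 = -0.4932.
u_2 = a_2 + 0.4932·e_1 = (4.1622, 2.6757, 1.3243, 2.9189).
‖u_2‖ = 5.8955, so e_2 = (0.7060, 0.4539, 0.2246, 0.4951).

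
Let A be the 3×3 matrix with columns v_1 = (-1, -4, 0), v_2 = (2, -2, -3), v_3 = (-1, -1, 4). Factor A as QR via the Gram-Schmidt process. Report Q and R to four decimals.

Q = [[-0.2425, 0.6099, 0.7544], [-0.9701, -0.1525, -0.1886], [0.0000, -0.7777, 0.6287]], R = [[4.1231, 1.4552, 1.2127], [0.0000, 3.8578, -3.5681], [0.0000, 0.0000, 1.9490]]

v_1 = (-1, -4, 0); ‖v_1‖ = 4.1231, so e_1 = (-0.2425, -0.9701, 0.0000).
e_1·v_2 = (-0.2425)·2 + (-0.9701)·(-2) + 0.0000·(-3) = 1.4552.
u_2 = v_2 − 1.4552·e_1 = (2.3529, -0.5882, -3.0000).
‖u_2‖ = 3.8578, so e_2 = (0.6099, -0.1525, -0.7777).
e_1·v_3 = (-0.2425)·(-1) + (-0.9701)·(-1) + 0.0000·4 = 1.2127; e_2·v_3 = 0.6099·(-1) + (-0.1525)·(-1) + (-0.7777)·4 = -3.5681.
u_3 = v_3 − 1.2127·e_1 + 3.5681·e_2 = (1.4704, -0.3676, 1.2253).
‖u_3‖ = 1.9490, so e_3 = (0.7544, -0.1886, 0.6287).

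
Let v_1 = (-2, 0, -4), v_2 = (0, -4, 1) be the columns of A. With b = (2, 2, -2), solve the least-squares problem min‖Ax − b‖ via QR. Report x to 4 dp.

x = (0.0864, -0.5679)

v_1 = (-2, 0, -4); ‖v_1‖ = 4.4721, so e_1 = (-0.4472, 0.0000, -0.8944).
e_1·v_2 = (-0.4472)·0 + 0.0000·(-4) + (-0.8944)·1 = -0.8944.
u_2 = v_2 + 0.8944·e_1 = (-0.4000, -4.0000, 0.2000).
‖u_2‖ = 4.0249, so e_2 = (-0.0994, -0.9938, 0.0497).
Qᵀb = (0.8944, -2.2858).
Back-substitute: x_2 = -2.2858/4.0249 = -0.5679.
x_1 = (0.8944 + 0.8944·(-0.5679))/4.4721 = 0.0864.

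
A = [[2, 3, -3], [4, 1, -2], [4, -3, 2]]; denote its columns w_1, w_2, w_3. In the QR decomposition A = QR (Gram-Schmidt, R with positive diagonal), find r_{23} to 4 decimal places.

w_1 = (2, 4, 4); ‖w_1‖ = 6.0000, so q_1 = (0.3333, 0.6667, 0.6667).
q_1·w_2 = 0.3333·3 + 0.6667·1 + 0.6667·(-3) = -0.3333.
u_2 = w_2 + 0.3333·q_1 = (3.1111, 1.2222, -2.7778).
‖u_2‖ = 4.3461, so q_2 = (0.7158, 0.2812, -0.6391).
r_{23} = q_2·w_3 = -3.9882.

r_{23} = -3.9882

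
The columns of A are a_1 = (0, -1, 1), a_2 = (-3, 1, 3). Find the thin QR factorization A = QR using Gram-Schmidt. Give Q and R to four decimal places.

e_1 = a_1/‖a_1‖ = (0, -1, 1)/1.4142 = (0.0000, -0.7071, 0.7071).
r_{12} = e_1·a_2 = 1.4142.
u_2 = a_2 − 1.4142·e_1 = (-3.0000, 2.0000, 2.0000).
‖u_2‖ = 4.1231, so e_2 = (-0.7276, 0.4851, 0.4851).

Q = [[0.0000, -0.7276], [-0.7071, 0.4851], [0.7071, 0.4851]], R = [[1.4142, 1.4142], [0.0000, 4.1231]]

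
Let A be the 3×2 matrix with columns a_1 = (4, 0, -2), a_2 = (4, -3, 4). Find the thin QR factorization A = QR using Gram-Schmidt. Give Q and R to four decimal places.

Q = [[0.8944, 0.3904], [0.0000, -0.4880], [-0.4472, 0.7807]], R = [[4.4721, 1.7889], [0.0000, 6.1482]]

e_1 = a_1/‖a_1‖ = (4, 0, -2)/4.4721 = (0.8944, 0.0000, -0.4472).
r_{12} = e_1·a_2 = 1.7889.
u_2 = a_2 − 1.7889·e_1 = (2.4000, -3.0000, 4.8000).
‖u_2‖ = 6.1482, so e_2 = (0.3904, -0.4880, 0.7807).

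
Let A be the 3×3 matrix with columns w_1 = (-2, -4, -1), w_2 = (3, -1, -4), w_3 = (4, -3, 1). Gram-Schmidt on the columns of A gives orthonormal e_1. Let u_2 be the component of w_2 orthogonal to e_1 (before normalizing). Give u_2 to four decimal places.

u_2 = (3.1905, -0.6190, -3.9048)

w_1 = (-2, -4, -1); ‖w_1‖ = 4.5826, so e_1 = (-0.4364, -0.8729, -0.2182).
e_1·w_2 = (-0.4364)·3 + (-0.8729)·(-1) + (-0.2182)·(-4) = 0.4364.
u_2 = w_2 − 0.4364·e_1 = (3.1905, -0.6190, -3.9048).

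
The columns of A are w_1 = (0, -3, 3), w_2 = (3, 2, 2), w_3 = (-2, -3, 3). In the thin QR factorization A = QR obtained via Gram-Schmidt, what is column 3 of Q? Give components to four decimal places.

q_1 = w_1/‖w_1‖ = (0, -3, 3)/4.2426 = (0.0000, -0.7071, 0.7071).
r_{12} = q_1·w_2 = 0.0000.
u_2 = w_2 + 0.0000·q_1 = (3.0000, 2.0000, 2.0000).
‖u_2‖ = 4.1231, so q_2 = (0.7276, 0.4851, 0.4851).
r_{13} = q_1·w_3 = 4.2426; r_{23} = q_2·w_3 = -1.4552.
u_3 = w_3 − 4.2426·q_1 + 1.4552·q_2 = (-0.9412, 0.7059, 0.7059).
‖u_3‖ = 1.3720, so q_3 = (-0.6860, 0.5145, 0.5145).

q_3 = (-0.6860, 0.5145, 0.5145)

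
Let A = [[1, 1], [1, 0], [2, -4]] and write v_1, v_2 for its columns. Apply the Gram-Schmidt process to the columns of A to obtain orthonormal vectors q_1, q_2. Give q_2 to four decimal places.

v_1 = (1, 1, 2); ‖v_1‖ = 2.4495, so q_1 = (0.4082, 0.4082, 0.8165).
q_1·v_2 = 0.4082·1 + 0.4082·0 + 0.8165·(-4) = -2.8577.
u_2 = v_2 + 2.8577·q_1 = (2.1667, 1.1667, -1.6667).
‖u_2‖ = 2.9721, so q_2 = (0.7290, 0.3925, -0.5608).

q_2 = (0.7290, 0.3925, -0.5608)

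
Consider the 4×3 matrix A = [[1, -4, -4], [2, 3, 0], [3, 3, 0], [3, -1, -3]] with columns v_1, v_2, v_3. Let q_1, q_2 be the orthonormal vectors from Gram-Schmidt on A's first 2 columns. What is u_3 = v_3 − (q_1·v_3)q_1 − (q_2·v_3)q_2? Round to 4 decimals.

u_3 = (-0.2605, -0.5520, 0.2672, 0.1876)

q_1 = v_1/‖v_1‖ = (1, 2, 3, 3)/4.7958 = (0.2085, 0.4170, 0.6255, 0.6255).
r_{12} = q_1·v_2 = 1.6681.
u_2 = v_2 − 1.6681·q_1 = (-4.3478, 2.3043, 1.9565, -2.0435).
‖u_2‖ = 5.6760, so q_2 = (-0.7660, 0.4060, 0.3447, -0.3600).
r_{13} = q_1·v_3 = -2.7107; r_{23} = q_2·v_3 = 4.1440.
u_3 = v_3 + 2.7107·q_1 − 4.1440·q_2 = (-0.2605, -0.5520, 0.2672, 0.1876).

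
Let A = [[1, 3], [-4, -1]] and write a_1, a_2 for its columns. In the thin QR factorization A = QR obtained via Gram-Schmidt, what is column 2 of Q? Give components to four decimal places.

q_2 = (0.9701, 0.2425)

q_1 = a_1/‖a_1‖ = (1, -4)/4.1231 = (0.2425, -0.9701).
r_{12} = q_1·a_2 = 1.6977.
u_2 = a_2 − 1.6977·q_1 = (2.5882, 0.6471).
‖u_2‖ = 2.6679, so q_2 = (0.9701, 0.2425).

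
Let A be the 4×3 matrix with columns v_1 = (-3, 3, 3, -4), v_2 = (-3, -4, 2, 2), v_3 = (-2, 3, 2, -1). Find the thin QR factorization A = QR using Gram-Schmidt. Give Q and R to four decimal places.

Q = [[-0.4575, -0.5882, -0.1991], [0.4575, -0.6413, 0.6118], [0.4575, 0.4125, 0.1809], [-0.6100, 0.2696, 0.7439]], R = [[6.5574, -0.7625, 3.8125], [0.0000, 5.6937, -0.1920], [0.0000, 0.0000, 1.8516]]

v_1 = (-3, 3, 3, -4); ‖v_1‖ = 6.5574, so q_1 = (-0.4575, 0.4575, 0.4575, -0.6100).
q_1·v_2 = (-0.4575)·(-3) + 0.4575·(-4) + 0.4575·2 + (-0.6100)·2 = -0.7625.
u_2 = v_2 + 0.7625·q_1 = (-3.3488, -3.6512, 2.3488, 1.5349).
‖u_2‖ = 5.6937, so q_2 = (-0.5882, -0.6413, 0.4125, 0.2696).
q_1·v_3 = (-0.4575)·(-2) + 0.4575·3 + 0.4575·2 + (-0.6100)·(-1) = 3.8125; q_2·v_3 = (-0.5882)·(-2) + (-0.6413)·3 + 0.4125·2 + 0.2696·(-1) = -0.1920.
u_3 = v_3 − 3.8125·q_1 + 0.1920·q_2 = (-0.3687, 1.1327, 0.3350, 1.3773).
‖u_3‖ = 1.8516, so q_3 = (-0.1991, 0.6118, 0.1809, 0.7439).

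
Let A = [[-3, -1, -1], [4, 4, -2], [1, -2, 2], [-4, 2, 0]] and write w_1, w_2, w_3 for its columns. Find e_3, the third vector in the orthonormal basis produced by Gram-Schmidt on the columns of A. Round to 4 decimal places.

e_3 = (-0.6759, -0.1492, 0.5298, 0.4902)

w_1 = (-3, 4, 1, -4); ‖w_1‖ = 6.4807, so e_1 = (-0.4629, 0.6172, 0.1543, -0.6172).
e_1·w_2 = (-0.4629)·(-1) + 0.6172·4 + 0.1543·(-2) + (-0.6172)·2 = 1.3887.
u_2 = w_2 − 1.3887·e_1 = (-0.3571, 3.1429, -2.2143, 2.8571).
‖u_2‖ = 4.8033, so e_2 = (-0.0744, 0.6543, -0.4610, 0.5948).
e_1·w_3 = (-0.4629)·(-1) + 0.6172·(-2) + 0.1543·2 + (-0.6172)·0 = -0.4629; e_2·w_3 = (-0.0744)·(-1) + 0.6543·(-2) + (-0.4610)·2 + 0.5948·0 = -2.1563.
u_3 = w_3 + 0.4629·e_1 + 2.1563·e_2 = (-1.3746, -0.3034, 1.0774, 0.9969).
‖u_3‖ = 2.0338, so e_3 = (-0.6759, -0.1492, 0.5298, 0.4902).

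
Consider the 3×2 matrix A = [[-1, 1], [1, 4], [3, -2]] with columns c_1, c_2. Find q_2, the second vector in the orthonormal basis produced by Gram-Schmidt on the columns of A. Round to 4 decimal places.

c_1 = (-1, 1, 3); ‖c_1‖ = 3.3166, so q_1 = (-0.3015, 0.3015, 0.9045).
q_1·c_2 = (-0.3015)·1 + 0.3015·4 + 0.9045·(-2) = -0.9045.
u_2 = c_2 + 0.9045·q_1 = (0.7273, 4.2727, -1.1818).
‖u_2‖ = 4.4924, so q_2 = (0.1619, 0.9511, -0.2631).

q_2 = (0.1619, 0.9511, -0.2631)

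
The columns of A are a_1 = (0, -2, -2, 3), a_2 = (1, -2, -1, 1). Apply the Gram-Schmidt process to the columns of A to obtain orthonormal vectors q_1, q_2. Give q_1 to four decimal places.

q_1 = (0.0000, -0.4851, -0.4851, 0.7276)

q_1 = a_1/‖a_1‖ = (0, -2, -2, 3)/4.1231 = (0.0000, -0.4851, -0.4851, 0.7276).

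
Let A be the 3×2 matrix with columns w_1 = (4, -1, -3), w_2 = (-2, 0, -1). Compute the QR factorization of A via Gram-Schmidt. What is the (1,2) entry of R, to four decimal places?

q_1 = w_1/‖w_1‖ = (4, -1, -3)/5.0990 = (0.7845, -0.1961, -0.5883).
r_{12} = q_1·w_2 = -0.9806.

r_{12} = -0.9806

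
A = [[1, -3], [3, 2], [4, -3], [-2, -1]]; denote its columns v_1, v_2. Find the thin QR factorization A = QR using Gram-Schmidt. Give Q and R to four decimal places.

q_1 = v_1/‖v_1‖ = (1, 3, 4, -2)/5.4772 = (0.1826, 0.5477, 0.7303, -0.3651).
r_{12} = q_1·v_2 = -1.2780.
u_2 = v_2 + 1.2780·q_1 = (-2.7667, 2.7000, -2.0667, -1.4667).
‖u_2‖ = 4.6224, so q_2 = (-0.5985, 0.5841, -0.4471, -0.3173).

Q = [[0.1826, -0.5985], [0.5477, 0.5841], [0.7303, -0.4471], [-0.3651, -0.3173]], R = [[5.4772, -1.2780], [0.0000, 4.6224]]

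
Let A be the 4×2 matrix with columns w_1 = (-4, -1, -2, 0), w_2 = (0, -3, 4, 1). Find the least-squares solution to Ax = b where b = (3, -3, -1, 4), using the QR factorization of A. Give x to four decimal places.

x = (-0.2630, 0.2956)

w_1 = (-4, -1, -2, 0); ‖w_1‖ = 4.5826, so q_1 = (-0.8729, -0.2182, -0.4364, 0.0000).
q_1·w_2 = (-0.8729)·0 + (-0.2182)·(-3) + (-0.4364)·4 + 0.0000·1 = -1.0911.
u_2 = w_2 + 1.0911·q_1 = (-0.9524, -3.2381, 3.5238, 1.0000).
‖u_2‖ = 4.9809, so q_2 = (-0.1912, -0.6501, 0.7075, 0.2008).
Qᵀb = (-1.5275, 1.4723).
Back-substitute: x_2 = 1.4723/4.9809 = 0.2956.
x_1 = (-1.5275 + 1.0911·0.2956)/4.5826 = -0.2630.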